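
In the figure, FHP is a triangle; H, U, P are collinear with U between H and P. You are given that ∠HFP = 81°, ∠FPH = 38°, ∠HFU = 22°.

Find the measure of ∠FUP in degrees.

1. ∠FHP = 61°  [△FHP]
2. ∠FHU = 61°  [U on ray HP]
3. ∠FUH = 97°  [△FHU]
4. ∠FUP = 83°  [linear pair at U on HP]

∠FUP = 83°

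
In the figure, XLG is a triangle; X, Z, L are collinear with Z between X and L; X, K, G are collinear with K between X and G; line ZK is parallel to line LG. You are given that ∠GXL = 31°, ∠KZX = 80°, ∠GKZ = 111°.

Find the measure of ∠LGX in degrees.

1. ∠KXZ = 31°  [Z on XL, K on XG]
2. ∠XKZ = 69°  [△XZK]
3. ∠LGX = 69°  [ZK∥LG, corresponding at K]

∠LGX = 69°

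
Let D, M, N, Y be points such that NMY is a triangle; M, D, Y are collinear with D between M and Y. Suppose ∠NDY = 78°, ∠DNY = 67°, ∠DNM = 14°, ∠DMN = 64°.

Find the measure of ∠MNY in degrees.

∠MNY = 81°

1. ∠DYN = 35°  [△NDY]
2. ∠NMY = 64°  [D on ray MY]
3. ∠MYN = 35°  [D on ray YM]
4. ∠MNY = 81°  [△NMY]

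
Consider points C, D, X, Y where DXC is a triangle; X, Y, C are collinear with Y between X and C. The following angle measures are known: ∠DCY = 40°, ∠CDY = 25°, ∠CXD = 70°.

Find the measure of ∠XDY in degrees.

1. ∠CYD = 115°  [△DYC]
2. ∠DXY = 70°  [Y on ray XC]
3. ∠DYX = 65°  [linear pair at Y on XC]
4. ∠XDY = 45°  [△DXY]

∠XDY = 45°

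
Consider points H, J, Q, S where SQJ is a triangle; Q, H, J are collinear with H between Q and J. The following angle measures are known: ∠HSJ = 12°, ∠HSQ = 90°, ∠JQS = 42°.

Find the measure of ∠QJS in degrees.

1. ∠HQS = 42°  [H on ray QJ]
2. ∠QHS = 48°  [△SQH]
3. ∠JHS = 132°  [linear pair at H on QJ]
4. ∠HJS = 36°  [△SHJ]
5. ∠QJS = 36°  [H on ray JQ]

∠QJS = 36°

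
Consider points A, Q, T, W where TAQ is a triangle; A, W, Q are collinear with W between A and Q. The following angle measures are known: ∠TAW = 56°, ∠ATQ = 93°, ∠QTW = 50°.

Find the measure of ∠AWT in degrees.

1. ∠QAT = 56°  [W on ray AQ]
2. ∠AQT = 31°  [△TAQ]
3. ∠TQW = 31°  [W on ray QA]
4. ∠QWT = 99°  [△TWQ]
5. ∠AWT = 81°  [linear pair at W on AQ]

∠AWT = 81°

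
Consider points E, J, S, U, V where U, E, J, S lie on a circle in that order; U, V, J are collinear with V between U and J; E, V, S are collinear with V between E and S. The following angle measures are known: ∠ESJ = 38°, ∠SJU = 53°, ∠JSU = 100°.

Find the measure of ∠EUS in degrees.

∠EUS = 65°

1. ∠JVS = 89°  [△JVS]
2. ∠SEU = 53°  [same arc US]
3. ∠JUS = 27°  [△UJS]
4. ∠SVU = 91°  [linear pair at V on UJ]
5. ∠ESU = 62°  [△UVS]
6. ∠EUS = 65°  [△UES]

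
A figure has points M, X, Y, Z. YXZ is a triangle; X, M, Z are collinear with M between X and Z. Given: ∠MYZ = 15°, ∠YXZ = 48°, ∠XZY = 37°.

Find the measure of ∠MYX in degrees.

∠MYX = 80°

1. ∠MXY = 48°  [M on ray XZ]
2. ∠MZY = 37°  [M on ray ZX]
3. ∠YMZ = 128°  [△YMZ]
4. ∠XMY = 52°  [linear pair at M on XZ]
5. ∠MYX = 80°  [△YXM]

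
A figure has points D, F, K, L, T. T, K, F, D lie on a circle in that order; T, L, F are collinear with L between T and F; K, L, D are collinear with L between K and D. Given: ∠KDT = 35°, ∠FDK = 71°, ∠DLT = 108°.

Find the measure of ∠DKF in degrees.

∠DKF = 37°

1. ∠KFT = 35°  [same arc TK]
2. ∠FLK = 108°  [vertical angles at L]
3. ∠DKF = 37°  [△KLF]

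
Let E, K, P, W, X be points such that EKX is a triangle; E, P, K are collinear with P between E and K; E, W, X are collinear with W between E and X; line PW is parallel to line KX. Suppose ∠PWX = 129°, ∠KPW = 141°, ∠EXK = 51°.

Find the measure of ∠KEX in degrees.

∠KEX = 90°

1. ∠EWP = 51°  [linear pair at W on EX]
2. ∠EPW = 39°  [linear pair at P on EK]
3. ∠PEW = 90°  [△EPW]
4. ∠KEX = 90°  [P on EK, W on EX]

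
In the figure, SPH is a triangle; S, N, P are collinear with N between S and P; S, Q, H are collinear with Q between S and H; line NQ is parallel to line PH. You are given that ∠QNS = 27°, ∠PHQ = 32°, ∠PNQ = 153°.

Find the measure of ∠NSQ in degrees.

∠NSQ = 121°

1. ∠HPS = 27°  [NQ∥PH, corresponding at N]
2. ∠PHS = 32°  [Q on ray HS]
3. ∠HSP = 121°  [△SPH]
4. ∠NSQ = 121°  [N on SP, Q on SH]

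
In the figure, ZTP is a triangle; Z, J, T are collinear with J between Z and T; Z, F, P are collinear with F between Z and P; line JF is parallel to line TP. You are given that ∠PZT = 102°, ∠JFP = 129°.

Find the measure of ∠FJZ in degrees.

∠FJZ = 27°

1. ∠FZJ = 102°  [J on ZT, F on ZP]
2. ∠JFZ = 51°  [linear pair at F on ZP]
3. ∠FJZ = 27°  [△ZJF]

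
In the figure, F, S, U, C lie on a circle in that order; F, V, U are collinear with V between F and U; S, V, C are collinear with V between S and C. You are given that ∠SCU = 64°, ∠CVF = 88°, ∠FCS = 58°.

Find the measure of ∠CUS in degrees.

1. ∠SVU = 88°  [vertical angles at V]
2. ∠FUS = 58°  [same arc FS]
3. ∠CSU = 34°  [△SVU]
4. ∠CUS = 82°  [△SUC]

∠CUS = 82°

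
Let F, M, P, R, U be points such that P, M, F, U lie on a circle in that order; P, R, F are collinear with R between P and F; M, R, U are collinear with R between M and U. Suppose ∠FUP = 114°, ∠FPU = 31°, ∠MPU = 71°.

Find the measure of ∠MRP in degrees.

1. ∠PFU = 35°  [△PFU]
2. ∠FMU = 31°  [same arc FU]
3. ∠MFU = 109°  [cyclic PMFU, opposite ∠P+∠F]
4. ∠PMU = 35°  [same arc PU]
5. ∠FUM = 40°  [△MFU]
6. ∠FPM = 40°  [same arc MF]
7. ∠MRP = 105°  [△PRM]

∠MRP = 105°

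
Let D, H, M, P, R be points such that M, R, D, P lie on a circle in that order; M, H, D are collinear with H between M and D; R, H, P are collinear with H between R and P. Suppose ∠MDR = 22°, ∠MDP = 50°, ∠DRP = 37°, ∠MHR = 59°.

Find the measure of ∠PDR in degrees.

∠PDR = 72°

1. ∠MPR = 22°  [same arc MR]
2. ∠MRP = 50°  [same arc MP]
3. ∠PMR = 108°  [△MRP]
4. ∠PDR = 72°  [cyclic MRDP, opposite ∠M+∠D]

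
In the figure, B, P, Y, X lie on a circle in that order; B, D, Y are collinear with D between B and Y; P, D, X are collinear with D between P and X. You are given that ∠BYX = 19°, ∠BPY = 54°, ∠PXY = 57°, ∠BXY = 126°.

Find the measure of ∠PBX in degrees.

1. ∠XBY = 35°  [△BYX]
2. ∠XPY = 35°  [same arc YX]
3. ∠PYX = 88°  [△PYX]
4. ∠PBX = 92°  [cyclic BPYX, opposite ∠B+∠Y]

∠PBX = 92°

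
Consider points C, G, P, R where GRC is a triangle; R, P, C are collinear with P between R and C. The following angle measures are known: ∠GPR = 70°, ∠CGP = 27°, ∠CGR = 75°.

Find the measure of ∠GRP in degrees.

1. ∠CPG = 110°  [linear pair at P on RC]
2. ∠GCP = 43°  [△GPC]
3. ∠GCR = 43°  [P on ray CR]
4. ∠CRG = 62°  [△GRC]
5. ∠GRP = 62°  [P on ray RC]

∠GRP = 62°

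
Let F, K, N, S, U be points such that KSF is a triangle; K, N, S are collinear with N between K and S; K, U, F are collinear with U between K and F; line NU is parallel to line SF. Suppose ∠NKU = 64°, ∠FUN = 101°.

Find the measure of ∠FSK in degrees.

∠FSK = 37°

1. ∠KUN = 79°  [linear pair at U on KF]
2. ∠KNU = 37°  [△KNU]
3. ∠FSK = 37°  [NU∥SF, corresponding at N]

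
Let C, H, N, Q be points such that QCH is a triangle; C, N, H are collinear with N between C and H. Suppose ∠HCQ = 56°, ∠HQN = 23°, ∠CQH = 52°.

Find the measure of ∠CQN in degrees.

∠CQN = 29°

1. ∠CHQ = 72°  [△QCH]
2. ∠NCQ = 56°  [N on ray CH]
3. ∠NHQ = 72°  [N on ray HC]
4. ∠HNQ = 85°  [△QNH]
5. ∠CNQ = 95°  [linear pair at N on CH]
6. ∠CQN = 29°  [△QCN]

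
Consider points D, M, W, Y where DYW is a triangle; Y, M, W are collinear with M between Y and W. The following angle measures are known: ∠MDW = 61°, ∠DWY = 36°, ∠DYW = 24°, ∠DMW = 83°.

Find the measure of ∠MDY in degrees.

1. ∠DYM = 24°  [M on ray YW]
2. ∠DMY = 97°  [linear pair at M on YW]
3. ∠MDY = 59°  [△DYM]

∠MDY = 59°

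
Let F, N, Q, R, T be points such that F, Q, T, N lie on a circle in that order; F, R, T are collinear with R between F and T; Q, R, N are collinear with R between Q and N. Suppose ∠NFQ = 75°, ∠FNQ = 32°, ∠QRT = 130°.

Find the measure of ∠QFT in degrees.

∠QFT = 57°

1. ∠FQN = 73°  [△FQN]
2. ∠FRQ = 50°  [linear pair at R on FT]
3. ∠QFT = 57°  [△FRQ]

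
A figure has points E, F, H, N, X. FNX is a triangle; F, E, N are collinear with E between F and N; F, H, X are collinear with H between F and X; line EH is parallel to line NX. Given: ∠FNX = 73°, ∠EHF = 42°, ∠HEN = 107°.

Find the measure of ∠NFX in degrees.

1. ∠FEH = 73°  [EH∥NX, corresponding at E]
2. ∠EFH = 65°  [△FEH]
3. ∠NFX = 65°  [E on FN, H on FX]

∠NFX = 65°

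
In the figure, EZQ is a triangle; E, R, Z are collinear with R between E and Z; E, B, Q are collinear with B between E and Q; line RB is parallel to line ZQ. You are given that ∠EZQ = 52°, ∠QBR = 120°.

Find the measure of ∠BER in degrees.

1. ∠BRE = 52°  [RB∥ZQ, corresponding at R]
2. ∠EBR = 60°  [linear pair at B on EQ]
3. ∠BER = 68°  [△ERB]

∠BER = 68°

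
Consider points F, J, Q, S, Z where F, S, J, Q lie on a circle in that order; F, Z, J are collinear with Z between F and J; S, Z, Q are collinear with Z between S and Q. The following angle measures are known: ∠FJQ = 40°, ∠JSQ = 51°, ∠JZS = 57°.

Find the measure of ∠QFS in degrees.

∠QFS = 68°

1. ∠FSQ = 40°  [same arc FQ]
2. ∠JFQ = 51°  [same arc JQ]
3. ∠FZQ = 57°  [vertical angles at Z]
4. ∠FQS = 72°  [△FZQ]
5. ∠QFS = 68°  [△FSQ]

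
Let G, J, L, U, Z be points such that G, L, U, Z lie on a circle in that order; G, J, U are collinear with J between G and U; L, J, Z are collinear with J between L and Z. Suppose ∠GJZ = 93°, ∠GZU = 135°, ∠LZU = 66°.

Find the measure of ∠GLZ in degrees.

1. ∠LJU = 93°  [vertical angles at J]
2. ∠LGU = 66°  [same arc LU]
3. ∠GJL = 87°  [linear pair at J on GU]
4. ∠GLZ = 27°  [△GJL]

∠GLZ = 27°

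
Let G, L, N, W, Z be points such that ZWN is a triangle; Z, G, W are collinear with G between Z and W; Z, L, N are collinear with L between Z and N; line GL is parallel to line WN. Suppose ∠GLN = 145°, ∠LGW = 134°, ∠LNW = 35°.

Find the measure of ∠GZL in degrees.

1. ∠GLZ = 35°  [linear pair at L on ZN]
2. ∠LGZ = 46°  [linear pair at G on ZW]
3. ∠GZL = 99°  [△ZGL]

∠GZL = 99°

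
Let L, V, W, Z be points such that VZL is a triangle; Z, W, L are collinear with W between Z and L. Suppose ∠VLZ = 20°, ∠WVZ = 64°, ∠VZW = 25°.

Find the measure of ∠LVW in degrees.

∠LVW = 71°

1. ∠VLW = 20°  [W on ray LZ]
2. ∠VWZ = 91°  [△VZW]
3. ∠LWV = 89°  [linear pair at W on ZL]
4. ∠LVW = 71°  [△VWL]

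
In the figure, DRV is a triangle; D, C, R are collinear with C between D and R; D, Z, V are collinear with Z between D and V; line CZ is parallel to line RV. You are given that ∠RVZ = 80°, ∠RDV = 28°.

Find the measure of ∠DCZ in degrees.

1. ∠DVR = 80°  [Z on ray VD]
2. ∠DRV = 72°  [△DRV]
3. ∠DCZ = 72°  [CZ∥RV, corresponding at C]

∠DCZ = 72°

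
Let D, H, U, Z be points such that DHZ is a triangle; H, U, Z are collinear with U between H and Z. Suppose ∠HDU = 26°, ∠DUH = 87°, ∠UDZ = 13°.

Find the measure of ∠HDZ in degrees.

∠HDZ = 39°

1. ∠DHU = 67°  [△DHU]
2. ∠DUZ = 93°  [linear pair at U on HZ]
3. ∠DZU = 74°  [△DUZ]
4. ∠DHZ = 67°  [U on ray HZ]
5. ∠DZH = 74°  [U on ray ZH]
6. ∠HDZ = 39°  [△DHZ]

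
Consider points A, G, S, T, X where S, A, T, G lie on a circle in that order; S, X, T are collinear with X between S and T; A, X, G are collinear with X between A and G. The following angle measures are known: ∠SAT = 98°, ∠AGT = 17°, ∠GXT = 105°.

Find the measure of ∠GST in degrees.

∠GST = 40°

1. ∠SGT = 82°  [cyclic SATG, opposite ∠A+∠G]
2. ∠GTS = 58°  [△TXG]
3. ∠GST = 40°  [△STG]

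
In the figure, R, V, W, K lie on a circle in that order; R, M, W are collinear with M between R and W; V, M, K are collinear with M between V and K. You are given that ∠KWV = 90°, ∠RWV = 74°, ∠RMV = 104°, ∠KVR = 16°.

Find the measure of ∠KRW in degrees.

∠KRW = 30°

1. ∠RKV = 74°  [same arc RV]
2. ∠KMW = 104°  [vertical angles at M]
3. ∠KMR = 76°  [linear pair at M on RW]
4. ∠KRW = 30°  [△RMK]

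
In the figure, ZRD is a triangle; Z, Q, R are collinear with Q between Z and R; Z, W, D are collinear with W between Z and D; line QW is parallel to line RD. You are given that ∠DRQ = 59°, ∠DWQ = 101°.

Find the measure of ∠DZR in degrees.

1. ∠DRZ = 59°  [Q on ray RZ]
2. ∠QWZ = 79°  [linear pair at W on ZD]
3. ∠WQZ = 59°  [QW∥RD, corresponding at Q]
4. ∠QZW = 42°  [△ZQW]
5. ∠DZR = 42°  [Q on ZR, W on ZD]

∠DZR = 42°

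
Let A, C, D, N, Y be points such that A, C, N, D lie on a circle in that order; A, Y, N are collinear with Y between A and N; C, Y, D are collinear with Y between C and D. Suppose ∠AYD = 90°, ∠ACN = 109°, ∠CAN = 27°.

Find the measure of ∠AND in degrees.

∠AND = 63°

1. ∠DYN = 90°  [linear pair at Y on AN]
2. ∠CDN = 27°  [same arc CN]
3. ∠AND = 63°  [△NYD]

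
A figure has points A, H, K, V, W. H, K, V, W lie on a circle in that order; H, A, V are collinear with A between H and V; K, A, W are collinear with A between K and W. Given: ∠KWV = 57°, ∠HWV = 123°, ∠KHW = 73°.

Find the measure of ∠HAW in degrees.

∠HAW = 98°

1. ∠KHV = 57°  [same arc KV]
2. ∠HKV = 57°  [cyclic HKVW, opposite ∠K+∠W]
3. ∠KVW = 107°  [cyclic HKVW, opposite ∠H+∠V]
4. ∠HVK = 66°  [△HKV]
5. ∠VKW = 16°  [△KVW]
6. ∠HWK = 66°  [same arc HK]
7. ∠VHW = 16°  [same arc VW]
8. ∠HAW = 98°  [△HAW]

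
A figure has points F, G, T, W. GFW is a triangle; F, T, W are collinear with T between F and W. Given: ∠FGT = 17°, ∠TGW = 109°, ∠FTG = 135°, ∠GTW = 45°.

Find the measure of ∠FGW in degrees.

∠FGW = 126°

1. ∠GFT = 28°  [△GFT]
2. ∠GWT = 26°  [△GTW]
3. ∠GFW = 28°  [T on ray FW]
4. ∠FWG = 26°  [T on ray WF]
5. ∠FGW = 126°  [△GFW]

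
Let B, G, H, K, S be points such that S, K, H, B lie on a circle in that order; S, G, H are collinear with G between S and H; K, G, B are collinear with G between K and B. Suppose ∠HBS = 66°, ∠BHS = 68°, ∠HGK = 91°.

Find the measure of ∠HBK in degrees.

∠HBK = 23°

1. ∠BKS = 68°  [same arc SB]
2. ∠KGS = 89°  [linear pair at G on SH]
3. ∠HSK = 23°  [△SGK]
4. ∠HBK = 23°  [same arc KH]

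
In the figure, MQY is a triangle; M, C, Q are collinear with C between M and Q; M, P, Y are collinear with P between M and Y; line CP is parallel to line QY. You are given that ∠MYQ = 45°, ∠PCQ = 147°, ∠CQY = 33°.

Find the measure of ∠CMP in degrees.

1. ∠CPM = 45°  [CP∥QY, corresponding at P]
2. ∠MCP = 33°  [linear pair at C on MQ]
3. ∠CMP = 102°  [△MCP]

∠CMP = 102°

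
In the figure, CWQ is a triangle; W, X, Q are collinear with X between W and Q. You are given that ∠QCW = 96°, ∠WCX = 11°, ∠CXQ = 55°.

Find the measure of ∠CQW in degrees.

1. ∠CXW = 125°  [linear pair at X on WQ]
2. ∠CWX = 44°  [△CWX]
3. ∠CWQ = 44°  [X on ray WQ]
4. ∠CQW = 40°  [△CWQ]

∠CQW = 40°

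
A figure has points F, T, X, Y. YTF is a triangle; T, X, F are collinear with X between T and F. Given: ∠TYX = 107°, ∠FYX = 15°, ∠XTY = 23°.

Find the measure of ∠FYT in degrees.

∠FYT = 122°

1. ∠TXY = 50°  [△YTX]
2. ∠FTY = 23°  [X on ray TF]
3. ∠FXY = 130°  [linear pair at X on TF]
4. ∠XFY = 35°  [△YXF]
5. ∠TFY = 35°  [X on ray FT]
6. ∠FYT = 122°  [△YTF]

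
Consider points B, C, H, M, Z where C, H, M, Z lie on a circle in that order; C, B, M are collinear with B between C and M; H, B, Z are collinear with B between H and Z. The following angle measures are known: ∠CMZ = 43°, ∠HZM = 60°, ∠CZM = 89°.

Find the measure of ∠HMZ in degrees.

1. ∠MCZ = 48°  [△CMZ]
2. ∠MHZ = 48°  [same arc MZ]
3. ∠HMZ = 72°  [△HMZ]

∠HMZ = 72°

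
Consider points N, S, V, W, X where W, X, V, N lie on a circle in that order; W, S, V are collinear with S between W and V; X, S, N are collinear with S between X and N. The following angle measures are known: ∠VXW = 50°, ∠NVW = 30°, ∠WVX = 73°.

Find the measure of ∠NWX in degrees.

∠NWX = 77°

1. ∠NXW = 30°  [same arc WN]
2. ∠WNX = 73°  [same arc WX]
3. ∠NWX = 77°  [△WXN]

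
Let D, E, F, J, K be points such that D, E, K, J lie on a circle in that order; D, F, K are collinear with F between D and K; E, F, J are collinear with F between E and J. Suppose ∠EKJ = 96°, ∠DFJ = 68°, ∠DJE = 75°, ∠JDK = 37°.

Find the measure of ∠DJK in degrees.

1. ∠EDJ = 84°  [cyclic DEKJ, opposite ∠D+∠K]
2. ∠DEJ = 21°  [△DEJ]
3. ∠DKJ = 21°  [same arc DJ]
4. ∠DJK = 122°  [△DKJ]

∠DJK = 122°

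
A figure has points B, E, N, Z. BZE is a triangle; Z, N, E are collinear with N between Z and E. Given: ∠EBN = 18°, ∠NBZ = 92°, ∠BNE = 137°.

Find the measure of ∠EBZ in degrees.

∠EBZ = 110°

1. ∠BEN = 25°  [△BNE]
2. ∠BNZ = 43°  [linear pair at N on ZE]
3. ∠BEZ = 25°  [N on ray EZ]
4. ∠BZN = 45°  [△BZN]
5. ∠BZE = 45°  [N on ray ZE]
6. ∠EBZ = 110°  [△BZE]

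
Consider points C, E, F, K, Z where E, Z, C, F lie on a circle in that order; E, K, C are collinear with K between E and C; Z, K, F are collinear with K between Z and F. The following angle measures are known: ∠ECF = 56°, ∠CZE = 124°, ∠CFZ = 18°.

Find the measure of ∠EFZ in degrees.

1. ∠CKF = 106°  [△CKF]
2. ∠CFE = 56°  [cyclic EZCF, opposite ∠Z+∠F]
3. ∠EKF = 74°  [linear pair at K on EC]
4. ∠CEF = 68°  [△ECF]
5. ∠EFZ = 38°  [△EKF]

∠EFZ = 38°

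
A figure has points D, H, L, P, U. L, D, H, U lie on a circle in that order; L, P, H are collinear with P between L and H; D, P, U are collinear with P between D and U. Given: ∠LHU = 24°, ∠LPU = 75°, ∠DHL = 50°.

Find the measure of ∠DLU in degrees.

∠DLU = 106°

1. ∠LDU = 24°  [same arc LU]
2. ∠DUL = 50°  [same arc LD]
3. ∠DLU = 106°  [△LDU]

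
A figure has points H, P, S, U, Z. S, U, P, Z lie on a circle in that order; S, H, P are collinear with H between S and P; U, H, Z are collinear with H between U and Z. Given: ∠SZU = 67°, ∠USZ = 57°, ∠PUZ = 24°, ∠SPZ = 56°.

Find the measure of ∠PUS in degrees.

1. ∠PSZ = 24°  [same arc PZ]
2. ∠PZS = 100°  [△SPZ]
3. ∠PUS = 80°  [cyclic SUPZ, opposite ∠U+∠Z]

∠PUS = 80°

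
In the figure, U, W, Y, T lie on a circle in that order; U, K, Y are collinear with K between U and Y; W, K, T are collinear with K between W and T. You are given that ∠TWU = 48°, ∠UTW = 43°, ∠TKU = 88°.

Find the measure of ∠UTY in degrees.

1. ∠TYU = 48°  [same arc UT]
2. ∠TUY = 49°  [△UKT]
3. ∠UTY = 83°  [△UYT]

∠UTY = 83°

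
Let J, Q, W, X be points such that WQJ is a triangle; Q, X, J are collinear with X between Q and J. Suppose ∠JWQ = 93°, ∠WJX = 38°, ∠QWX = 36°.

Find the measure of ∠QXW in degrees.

1. ∠QJW = 38°  [X on ray JQ]
2. ∠JQW = 49°  [△WQJ]
3. ∠WQX = 49°  [X on ray QJ]
4. ∠QXW = 95°  [△WQX]

∠QXW = 95°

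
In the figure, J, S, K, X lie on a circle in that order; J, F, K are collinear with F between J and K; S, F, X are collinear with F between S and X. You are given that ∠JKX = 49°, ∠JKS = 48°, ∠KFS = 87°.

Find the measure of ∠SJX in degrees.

1. ∠JSX = 49°  [same arc JX]
2. ∠JXS = 48°  [same arc JS]
3. ∠SJX = 83°  [△JSX]

∠SJX = 83°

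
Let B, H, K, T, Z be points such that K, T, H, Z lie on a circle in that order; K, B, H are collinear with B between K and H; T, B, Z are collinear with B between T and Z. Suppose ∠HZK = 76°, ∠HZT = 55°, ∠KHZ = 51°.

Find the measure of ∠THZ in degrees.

1. ∠HKZ = 53°  [△KHZ]
2. ∠HTZ = 53°  [same arc HZ]
3. ∠THZ = 72°  [△THZ]

∠THZ = 72°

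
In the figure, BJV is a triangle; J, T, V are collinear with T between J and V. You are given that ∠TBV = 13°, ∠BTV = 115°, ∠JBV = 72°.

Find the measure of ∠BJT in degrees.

∠BJT = 56°

1. ∠BVT = 52°  [△BTV]
2. ∠BVJ = 52°  [T on ray VJ]
3. ∠BJV = 56°  [△BJV]
4. ∠BJT = 56°  [T on ray JV]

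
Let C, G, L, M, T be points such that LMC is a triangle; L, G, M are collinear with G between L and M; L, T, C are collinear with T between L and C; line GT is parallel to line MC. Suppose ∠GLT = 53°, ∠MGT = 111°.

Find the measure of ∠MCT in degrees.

1. ∠LGT = 69°  [linear pair at G on LM]
2. ∠GTL = 58°  [△LGT]
3. ∠CTG = 122°  [linear pair at T on LC]
4. ∠MCT = 58°  [GT∥MC, co-interior at C–T]

∠MCT = 58°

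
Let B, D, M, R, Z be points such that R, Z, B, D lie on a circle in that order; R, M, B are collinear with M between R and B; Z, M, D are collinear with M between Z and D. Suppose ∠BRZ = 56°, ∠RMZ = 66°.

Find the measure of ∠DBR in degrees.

∠DBR = 58°

1. ∠BDZ = 56°  [same arc ZB]
2. ∠BMD = 66°  [vertical angles at M]
3. ∠DBR = 58°  [△BMD]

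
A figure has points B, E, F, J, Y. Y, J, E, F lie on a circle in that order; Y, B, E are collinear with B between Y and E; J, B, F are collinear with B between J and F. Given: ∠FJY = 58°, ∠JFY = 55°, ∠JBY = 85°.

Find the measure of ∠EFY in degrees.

∠EFY = 92°

1. ∠EYJ = 37°  [△YBJ]
2. ∠JEY = 55°  [same arc YJ]
3. ∠EJY = 88°  [△YJE]
4. ∠EFY = 92°  [cyclic YJEF, opposite ∠J+∠F]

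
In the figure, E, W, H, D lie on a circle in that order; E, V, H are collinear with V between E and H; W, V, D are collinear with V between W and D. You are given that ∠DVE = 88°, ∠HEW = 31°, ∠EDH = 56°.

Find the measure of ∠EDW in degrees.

1. ∠EWH = 124°  [cyclic EWHD, opposite ∠W+∠D]
2. ∠EHW = 25°  [△EWH]
3. ∠EDW = 25°  [same arc EW]

∠EDW = 25°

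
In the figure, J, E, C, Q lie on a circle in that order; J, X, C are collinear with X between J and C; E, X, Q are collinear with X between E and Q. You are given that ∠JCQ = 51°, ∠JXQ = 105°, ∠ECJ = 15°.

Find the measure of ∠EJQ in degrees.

1. ∠JEQ = 51°  [same arc JQ]
2. ∠EQJ = 15°  [same arc JE]
3. ∠EJQ = 114°  [△JEQ]

∠EJQ = 114°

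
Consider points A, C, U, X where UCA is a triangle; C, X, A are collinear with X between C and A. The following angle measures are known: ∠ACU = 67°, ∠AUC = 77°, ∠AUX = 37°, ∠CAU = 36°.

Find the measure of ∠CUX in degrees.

∠CUX = 40°

1. ∠UCX = 67°  [X on ray CA]
2. ∠UAX = 36°  [X on ray AC]
3. ∠AXU = 107°  [△UXA]
4. ∠CXU = 73°  [linear pair at X on CA]
5. ∠CUX = 40°  [△UCX]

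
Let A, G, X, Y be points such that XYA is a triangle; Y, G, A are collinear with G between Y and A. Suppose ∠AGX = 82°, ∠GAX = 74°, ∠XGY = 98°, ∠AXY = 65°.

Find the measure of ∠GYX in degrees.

1. ∠XAY = 74°  [G on ray AY]
2. ∠AYX = 41°  [△XYA]
3. ∠GYX = 41°  [G on ray YA]

∠GYX = 41°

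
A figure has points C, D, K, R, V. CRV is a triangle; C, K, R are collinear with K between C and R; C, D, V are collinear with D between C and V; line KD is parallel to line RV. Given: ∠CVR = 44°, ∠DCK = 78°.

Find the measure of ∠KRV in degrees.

1. ∠CDK = 44°  [KD∥RV, corresponding at D]
2. ∠CKD = 58°  [△CKD]
3. ∠DKR = 122°  [linear pair at K on CR]
4. ∠KRV = 58°  [KD∥RV, co-interior at R–K]

∠KRV = 58°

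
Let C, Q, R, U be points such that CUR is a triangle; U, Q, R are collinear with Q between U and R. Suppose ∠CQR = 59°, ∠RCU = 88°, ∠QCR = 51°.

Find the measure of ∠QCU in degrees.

1. ∠CRQ = 70°  [△CQR]
2. ∠CQU = 121°  [linear pair at Q on UR]
3. ∠CRU = 70°  [Q on ray RU]
4. ∠CUR = 22°  [△CUR]
5. ∠CUQ = 22°  [Q on ray UR]
6. ∠QCU = 37°  [△CUQ]

∠QCU = 37°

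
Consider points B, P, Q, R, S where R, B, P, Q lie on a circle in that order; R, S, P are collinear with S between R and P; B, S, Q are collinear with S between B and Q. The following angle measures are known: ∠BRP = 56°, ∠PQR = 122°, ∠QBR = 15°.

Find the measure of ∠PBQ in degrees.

∠PBQ = 43°

1. ∠BSR = 109°  [△RSB]
2. ∠PBR = 58°  [cyclic RBPQ, opposite ∠B+∠Q]
3. ∠BSP = 71°  [linear pair at S on RP]
4. ∠BPR = 66°  [△RBP]
5. ∠PBQ = 43°  [△BSP]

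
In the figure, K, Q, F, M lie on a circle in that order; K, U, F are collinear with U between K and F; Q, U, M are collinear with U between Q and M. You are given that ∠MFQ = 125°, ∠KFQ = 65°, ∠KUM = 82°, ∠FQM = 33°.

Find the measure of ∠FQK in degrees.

∠FQK = 93°

1. ∠FMQ = 22°  [△QFM]
2. ∠FKQ = 22°  [same arc QF]
3. ∠FQK = 93°  [△KQF]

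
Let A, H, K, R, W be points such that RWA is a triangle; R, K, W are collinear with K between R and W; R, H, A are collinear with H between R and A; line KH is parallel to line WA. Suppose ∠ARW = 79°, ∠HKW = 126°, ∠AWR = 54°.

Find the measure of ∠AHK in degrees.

1. ∠RAW = 47°  [△RWA]
2. ∠KHR = 47°  [KH∥WA, corresponding at H]
3. ∠AHK = 133°  [linear pair at H on RA]

∠AHK = 133°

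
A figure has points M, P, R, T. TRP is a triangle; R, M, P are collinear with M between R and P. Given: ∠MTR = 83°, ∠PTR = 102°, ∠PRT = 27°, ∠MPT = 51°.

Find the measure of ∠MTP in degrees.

∠MTP = 19°

1. ∠MRT = 27°  [M on ray RP]
2. ∠RMT = 70°  [△TRM]
3. ∠PMT = 110°  [linear pair at M on RP]
4. ∠MTP = 19°  [△TMP]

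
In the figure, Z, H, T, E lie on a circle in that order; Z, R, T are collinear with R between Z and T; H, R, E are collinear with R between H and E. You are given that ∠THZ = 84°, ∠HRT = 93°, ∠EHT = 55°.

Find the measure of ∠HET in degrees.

∠HET = 64°

1. ∠TEZ = 96°  [cyclic ZHTE, opposite ∠H+∠E]
2. ∠ERZ = 93°  [vertical angles at R]
3. ∠EZT = 55°  [same arc TE]
4. ∠ETZ = 29°  [△ZTE]
5. ∠ERT = 87°  [linear pair at R on ZT]
6. ∠HET = 64°  [△TRE]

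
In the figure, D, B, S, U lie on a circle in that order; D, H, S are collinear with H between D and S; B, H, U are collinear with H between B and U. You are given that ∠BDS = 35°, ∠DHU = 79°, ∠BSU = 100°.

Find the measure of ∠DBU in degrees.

1. ∠BUS = 35°  [same arc BS]
2. ∠SHU = 101°  [linear pair at H on DS]
3. ∠DSU = 44°  [△SHU]
4. ∠DBU = 44°  [same arc DU]

∠DBU = 44°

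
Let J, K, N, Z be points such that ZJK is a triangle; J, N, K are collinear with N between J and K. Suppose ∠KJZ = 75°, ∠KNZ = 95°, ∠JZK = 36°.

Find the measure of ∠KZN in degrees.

1. ∠JKZ = 69°  [△ZJK]
2. ∠NKZ = 69°  [N on ray KJ]
3. ∠KZN = 16°  [△ZNK]

∠KZN = 16°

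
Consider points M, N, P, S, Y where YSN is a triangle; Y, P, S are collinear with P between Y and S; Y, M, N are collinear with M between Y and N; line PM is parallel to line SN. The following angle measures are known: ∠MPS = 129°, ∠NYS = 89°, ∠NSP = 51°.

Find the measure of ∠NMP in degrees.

1. ∠MPY = 51°  [linear pair at P on YS]
2. ∠MYP = 89°  [P on YS, M on YN]
3. ∠PMY = 40°  [△YPM]
4. ∠NMP = 140°  [linear pair at M on YN]

∠NMP = 140°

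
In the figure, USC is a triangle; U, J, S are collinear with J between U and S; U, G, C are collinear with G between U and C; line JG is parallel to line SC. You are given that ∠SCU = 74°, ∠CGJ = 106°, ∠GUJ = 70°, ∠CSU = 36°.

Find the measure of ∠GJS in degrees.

∠GJS = 144°

1. ∠JGU = 74°  [JG∥SC, corresponding at G]
2. ∠GJU = 36°  [△UJG]
3. ∠GJS = 144°  [linear pair at J on US]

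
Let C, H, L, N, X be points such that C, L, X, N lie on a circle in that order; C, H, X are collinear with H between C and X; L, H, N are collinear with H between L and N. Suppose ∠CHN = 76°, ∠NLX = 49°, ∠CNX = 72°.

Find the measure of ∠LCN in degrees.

∠LCN = 66°

1. ∠NCX = 49°  [same arc XN]
2. ∠CXN = 59°  [△CXN]
3. ∠CNL = 55°  [△CHN]
4. ∠CLN = 59°  [same arc CN]
5. ∠LCN = 66°  [△CLN]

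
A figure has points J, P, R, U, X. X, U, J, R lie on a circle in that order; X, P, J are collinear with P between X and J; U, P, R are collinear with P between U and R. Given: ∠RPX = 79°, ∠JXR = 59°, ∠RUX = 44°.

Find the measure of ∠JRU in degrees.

∠JRU = 35°

1. ∠JPR = 101°  [linear pair at P on XJ]
2. ∠RJX = 44°  [same arc XR]
3. ∠JRU = 35°  [△JPR]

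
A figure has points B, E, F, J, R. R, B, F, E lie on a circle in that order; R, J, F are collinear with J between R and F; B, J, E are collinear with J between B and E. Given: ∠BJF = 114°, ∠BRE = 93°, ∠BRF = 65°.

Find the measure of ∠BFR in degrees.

1. ∠BFE = 87°  [cyclic RBFE, opposite ∠R+∠F]
2. ∠BEF = 65°  [same arc BF]
3. ∠EBF = 28°  [△BFE]
4. ∠BFR = 38°  [△BJF]

∠BFR = 38°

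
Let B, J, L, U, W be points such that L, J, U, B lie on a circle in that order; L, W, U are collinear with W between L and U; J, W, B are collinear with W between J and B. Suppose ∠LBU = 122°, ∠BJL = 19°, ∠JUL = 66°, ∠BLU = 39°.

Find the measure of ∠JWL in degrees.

1. ∠LJU = 58°  [cyclic LJUB, opposite ∠J+∠B]
2. ∠JLU = 56°  [△LJU]
3. ∠JWL = 105°  [△LWJ]

∠JWL = 105°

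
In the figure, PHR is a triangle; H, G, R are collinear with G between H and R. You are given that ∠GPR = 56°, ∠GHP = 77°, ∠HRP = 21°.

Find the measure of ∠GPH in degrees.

∠GPH = 26°

1. ∠GRP = 21°  [G on ray RH]
2. ∠PGR = 103°  [△PGR]
3. ∠HGP = 77°  [linear pair at G on HR]
4. ∠GPH = 26°  [△PHG]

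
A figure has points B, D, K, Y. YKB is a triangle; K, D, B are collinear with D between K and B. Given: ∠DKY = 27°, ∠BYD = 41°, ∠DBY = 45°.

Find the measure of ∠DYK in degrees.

∠DYK = 67°

1. ∠BDY = 94°  [△YDB]
2. ∠KDY = 86°  [linear pair at D on KB]
3. ∠DYK = 67°  [△YKD]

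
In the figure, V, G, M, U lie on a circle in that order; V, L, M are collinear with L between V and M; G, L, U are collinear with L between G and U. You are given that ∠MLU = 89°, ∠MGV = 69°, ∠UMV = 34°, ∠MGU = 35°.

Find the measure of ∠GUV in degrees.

∠GUV = 54°

1. ∠ULV = 91°  [linear pair at L on VM]
2. ∠MUV = 111°  [cyclic VGMU, opposite ∠G+∠U]
3. ∠MVU = 35°  [△VMU]
4. ∠GUV = 54°  [△VLU]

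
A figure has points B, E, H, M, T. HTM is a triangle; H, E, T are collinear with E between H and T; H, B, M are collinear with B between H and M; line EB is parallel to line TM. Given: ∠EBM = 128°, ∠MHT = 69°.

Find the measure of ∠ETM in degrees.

∠ETM = 59°

1. ∠EBH = 52°  [linear pair at B on HM]
2. ∠BHE = 69°  [E on HT, B on HM]
3. ∠BEH = 59°  [△HEB]
4. ∠BET = 121°  [linear pair at E on HT]
5. ∠ETM = 59°  [EB∥TM, co-interior at T–E]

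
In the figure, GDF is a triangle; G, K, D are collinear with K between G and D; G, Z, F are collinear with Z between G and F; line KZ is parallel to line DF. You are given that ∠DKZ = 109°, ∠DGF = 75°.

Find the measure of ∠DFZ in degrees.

∠DFZ = 34°

1. ∠GKZ = 71°  [linear pair at K on GD]
2. ∠KGZ = 75°  [K on GD, Z on GF]
3. ∠GZK = 34°  [△GKZ]
4. ∠FZK = 146°  [linear pair at Z on GF]
5. ∠DFZ = 34°  [KZ∥DF, co-interior at F–Z]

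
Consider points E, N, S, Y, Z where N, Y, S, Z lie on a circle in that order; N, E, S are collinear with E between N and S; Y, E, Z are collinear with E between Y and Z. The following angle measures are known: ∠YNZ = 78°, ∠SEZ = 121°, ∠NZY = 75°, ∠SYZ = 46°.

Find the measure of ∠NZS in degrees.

∠NZS = 107°

1. ∠NYZ = 27°  [△NYZ]
2. ∠NEZ = 59°  [linear pair at E on NS]
3. ∠SNZ = 46°  [△NEZ]
4. ∠NSZ = 27°  [same arc NZ]
5. ∠NZS = 107°  [△NSZ]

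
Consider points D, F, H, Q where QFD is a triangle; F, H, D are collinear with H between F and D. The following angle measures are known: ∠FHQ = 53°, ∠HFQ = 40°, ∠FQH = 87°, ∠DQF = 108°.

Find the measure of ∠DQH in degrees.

1. ∠DHQ = 127°  [linear pair at H on FD]
2. ∠DFQ = 40°  [H on ray FD]
3. ∠FDQ = 32°  [△QFD]
4. ∠HDQ = 32°  [H on ray DF]
5. ∠DQH = 21°  [△QHD]

∠DQH = 21°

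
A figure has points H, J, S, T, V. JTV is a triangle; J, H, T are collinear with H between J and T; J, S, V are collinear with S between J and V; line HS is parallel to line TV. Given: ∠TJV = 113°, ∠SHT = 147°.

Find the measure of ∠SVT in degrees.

∠SVT = 34°

1. ∠HJS = 113°  [H on JT, S on JV]
2. ∠JHS = 33°  [linear pair at H on JT]
3. ∠HSJ = 34°  [△JHS]
4. ∠HSV = 146°  [linear pair at S on JV]
5. ∠SVT = 34°  [HS∥TV, co-interior at V–S]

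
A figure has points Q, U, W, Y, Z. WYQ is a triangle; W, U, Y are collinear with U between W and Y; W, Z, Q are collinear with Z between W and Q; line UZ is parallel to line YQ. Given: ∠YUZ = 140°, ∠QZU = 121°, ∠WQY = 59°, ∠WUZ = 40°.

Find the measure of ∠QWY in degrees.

∠QWY = 81°

1. ∠UZW = 59°  [linear pair at Z on WQ]
2. ∠UWZ = 81°  [△WUZ]
3. ∠QWY = 81°  [U on WY, Z on WQ]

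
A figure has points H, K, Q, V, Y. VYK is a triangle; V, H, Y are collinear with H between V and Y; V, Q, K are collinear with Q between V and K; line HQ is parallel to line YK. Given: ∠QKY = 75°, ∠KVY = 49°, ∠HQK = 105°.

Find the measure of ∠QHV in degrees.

1. ∠VKY = 75°  [Q on ray KV]
2. ∠KYV = 56°  [△VYK]
3. ∠QHV = 56°  [HQ∥YK, corresponding at H]

∠QHV = 56°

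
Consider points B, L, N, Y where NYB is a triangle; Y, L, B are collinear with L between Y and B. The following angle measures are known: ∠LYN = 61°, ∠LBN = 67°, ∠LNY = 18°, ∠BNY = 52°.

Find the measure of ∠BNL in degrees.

1. ∠NLY = 101°  [△NYL]
2. ∠BLN = 79°  [linear pair at L on YB]
3. ∠BNL = 34°  [△NLB]

∠BNL = 34°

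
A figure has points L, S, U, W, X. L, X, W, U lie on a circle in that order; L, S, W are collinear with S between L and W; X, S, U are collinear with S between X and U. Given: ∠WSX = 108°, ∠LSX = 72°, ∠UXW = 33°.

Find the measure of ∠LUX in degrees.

∠LUX = 39°

1. ∠LSU = 108°  [vertical angles at S]
2. ∠ULW = 33°  [same arc WU]
3. ∠LUX = 39°  [△LSU]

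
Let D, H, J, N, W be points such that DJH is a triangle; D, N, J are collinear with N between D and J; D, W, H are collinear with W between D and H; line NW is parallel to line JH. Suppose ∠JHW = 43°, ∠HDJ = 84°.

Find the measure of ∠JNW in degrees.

1. ∠DHJ = 43°  [W on ray HD]
2. ∠DJH = 53°  [△DJH]
3. ∠DNW = 53°  [NW∥JH, corresponding at N]
4. ∠JNW = 127°  [linear pair at N on DJ]

∠JNW = 127°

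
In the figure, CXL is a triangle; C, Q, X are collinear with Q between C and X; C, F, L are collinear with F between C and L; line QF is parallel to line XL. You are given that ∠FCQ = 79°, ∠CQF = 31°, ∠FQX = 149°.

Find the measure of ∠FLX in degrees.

∠FLX = 70°

1. ∠CFQ = 70°  [△CQF]
2. ∠LFQ = 110°  [linear pair at F on CL]
3. ∠FLX = 70°  [QF∥XL, co-interior at L–F]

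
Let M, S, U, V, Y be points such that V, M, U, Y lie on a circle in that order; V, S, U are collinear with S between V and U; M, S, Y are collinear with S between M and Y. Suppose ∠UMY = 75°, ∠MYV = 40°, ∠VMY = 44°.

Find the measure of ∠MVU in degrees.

∠MVU = 21°

1. ∠UVY = 75°  [same arc UY]
2. ∠VSY = 65°  [△VSY]
3. ∠VUY = 44°  [same arc VY]
4. ∠USY = 115°  [linear pair at S on VU]
5. ∠MYU = 21°  [△USY]
6. ∠MVU = 21°  [same arc MU]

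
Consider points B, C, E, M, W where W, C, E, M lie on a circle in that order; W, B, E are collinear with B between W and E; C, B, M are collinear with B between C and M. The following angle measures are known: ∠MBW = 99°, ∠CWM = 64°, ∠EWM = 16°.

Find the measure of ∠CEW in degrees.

1. ∠CBE = 99°  [vertical angles at B]
2. ∠ECM = 16°  [same arc EM]
3. ∠CEW = 65°  [△CBE]

∠CEW = 65°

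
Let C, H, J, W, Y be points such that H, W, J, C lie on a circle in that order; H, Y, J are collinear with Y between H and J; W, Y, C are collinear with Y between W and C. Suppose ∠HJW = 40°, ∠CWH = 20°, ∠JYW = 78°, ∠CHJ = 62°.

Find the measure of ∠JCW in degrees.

∠JCW = 58°

1. ∠HCW = 40°  [same arc HW]
2. ∠CWJ = 62°  [△WYJ]
3. ∠CHW = 120°  [△HWC]
4. ∠CJW = 60°  [cyclic HWJC, opposite ∠H+∠J]
5. ∠JCW = 58°  [△WJC]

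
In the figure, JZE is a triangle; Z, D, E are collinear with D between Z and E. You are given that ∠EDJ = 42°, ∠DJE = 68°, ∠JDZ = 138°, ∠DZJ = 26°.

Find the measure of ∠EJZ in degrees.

∠EJZ = 84°

1. ∠DEJ = 70°  [△JDE]
2. ∠EZJ = 26°  [D on ray ZE]
3. ∠JEZ = 70°  [D on ray EZ]
4. ∠EJZ = 84°  [△JZE]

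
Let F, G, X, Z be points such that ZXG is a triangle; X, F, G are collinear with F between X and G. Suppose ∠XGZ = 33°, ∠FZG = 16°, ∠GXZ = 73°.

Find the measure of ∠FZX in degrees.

∠FZX = 58°

1. ∠FGZ = 33°  [F on ray GX]
2. ∠GFZ = 131°  [△ZFG]
3. ∠FXZ = 73°  [F on ray XG]
4. ∠XFZ = 49°  [linear pair at F on XG]
5. ∠FZX = 58°  [△ZXF]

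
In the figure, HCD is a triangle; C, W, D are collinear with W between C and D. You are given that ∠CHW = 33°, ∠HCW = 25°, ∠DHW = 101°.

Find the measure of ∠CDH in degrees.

∠CDH = 21°

1. ∠CWH = 122°  [△HCW]
2. ∠DWH = 58°  [linear pair at W on CD]
3. ∠HDW = 21°  [△HWD]
4. ∠CDH = 21°  [W on ray DC]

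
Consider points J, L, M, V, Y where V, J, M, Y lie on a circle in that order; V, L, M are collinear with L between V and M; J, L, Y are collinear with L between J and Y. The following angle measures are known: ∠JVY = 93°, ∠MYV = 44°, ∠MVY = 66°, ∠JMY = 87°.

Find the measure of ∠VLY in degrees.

1. ∠VMY = 70°  [△VMY]
2. ∠MJY = 66°  [same arc MY]
3. ∠JYM = 27°  [△JMY]
4. ∠MLY = 83°  [△MLY]
5. ∠VLY = 97°  [linear pair at L on VM]

∠VLY = 97°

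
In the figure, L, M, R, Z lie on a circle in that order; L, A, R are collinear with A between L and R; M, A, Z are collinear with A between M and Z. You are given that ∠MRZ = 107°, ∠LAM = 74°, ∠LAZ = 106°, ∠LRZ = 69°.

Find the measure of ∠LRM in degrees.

∠LRM = 38°

1. ∠MLZ = 73°  [cyclic LMRZ, opposite ∠L+∠R]
2. ∠LMZ = 69°  [same arc LZ]
3. ∠LZM = 38°  [△LMZ]
4. ∠LRM = 38°  [same arc LM]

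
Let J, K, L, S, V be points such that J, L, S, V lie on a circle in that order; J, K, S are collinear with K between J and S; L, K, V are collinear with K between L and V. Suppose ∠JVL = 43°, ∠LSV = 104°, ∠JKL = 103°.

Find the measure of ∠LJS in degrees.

∠LJS = 16°

1. ∠LJV = 76°  [cyclic JLSV, opposite ∠J+∠S]
2. ∠JLV = 61°  [△JLV]
3. ∠LJS = 16°  [△JKL]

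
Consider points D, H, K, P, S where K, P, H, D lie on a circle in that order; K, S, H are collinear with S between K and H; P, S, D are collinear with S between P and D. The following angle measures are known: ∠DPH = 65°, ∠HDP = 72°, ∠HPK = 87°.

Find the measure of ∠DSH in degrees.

1. ∠DKH = 65°  [same arc HD]
2. ∠HDK = 93°  [cyclic KPHD, opposite ∠P+∠D]
3. ∠DHK = 22°  [△KHD]
4. ∠DSH = 86°  [△HSD]

∠DSH = 86°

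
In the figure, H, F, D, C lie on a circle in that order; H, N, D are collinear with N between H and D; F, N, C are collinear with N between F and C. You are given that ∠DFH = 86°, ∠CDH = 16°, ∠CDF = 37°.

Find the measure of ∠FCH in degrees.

1. ∠CFH = 16°  [same arc HC]
2. ∠CHF = 143°  [cyclic HFDC, opposite ∠H+∠D]
3. ∠FCH = 21°  [△HFC]

∠FCH = 21°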